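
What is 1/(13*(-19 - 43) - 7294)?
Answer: -1/8100 ≈ -0.00012346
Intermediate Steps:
1/(13*(-19 - 43) - 7294) = 1/(13*(-62) - 7294) = 1/(-806 - 7294) = 1/(-8100) = -1/8100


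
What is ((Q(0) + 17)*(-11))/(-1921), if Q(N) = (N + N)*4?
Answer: 11/113 ≈ 0.097345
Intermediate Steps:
Q(N) = 8*N (Q(N) = (2*N)*4 = 8*N)
((Q(0) + 17)*(-11))/(-1921) = ((8*0 + 17)*(-11))/(-1921) = ((0 + 17)*(-11))*(-1/1921) = (17*(-11))*(-1/1921) = -187*(-1/1921) = 11/113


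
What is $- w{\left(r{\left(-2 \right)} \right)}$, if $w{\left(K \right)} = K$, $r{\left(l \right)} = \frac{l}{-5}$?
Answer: $- \frac{2}{5} \approx -0.4$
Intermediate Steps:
$r{\left(l \right)} = - \frac{l}{5}$ ($r{\left(l \right)} = l \left(- \frac{1}{5}\right) = - \frac{l}{5}$)
$- w{\left(r{\left(-2 \right)} \right)} = - \frac{\left(-1\right) \left(-2\right)}{5} = \left(-1\right) \frac{2}{5} = - \frac{2}{5}$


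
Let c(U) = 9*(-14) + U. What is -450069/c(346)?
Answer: -450069/220 ≈ -2045.8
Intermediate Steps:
c(U) = -126 + U
-450069/c(346) = -450069/(-126 + 346) = -450069/220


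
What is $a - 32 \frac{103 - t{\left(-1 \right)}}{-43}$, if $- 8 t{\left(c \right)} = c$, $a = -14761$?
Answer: $- \frac{631431}{43} \approx -14684.0$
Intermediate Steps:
$t{\left(c \right)} = - \frac{c}{8}$
$a - 32 \frac{103 - t{\left(-1 \right)}}{-43} = -14761 - 32 \frac{103 - \left(- \frac{1}{8}\right) \left(-1\right)}{-43} = -14761 - 32 \left(103 - \frac{1}{8}\right) \left(- \frac{1}{43}\right) = -14761 - 32 \cdot \frac{823}{8} \left(- \frac{1}{43}\right) = -14761 - - \frac{3292}{43} = -14761 + \frac{3292}{43} = - \frac{631431}{43}$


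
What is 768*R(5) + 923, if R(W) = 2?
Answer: 2459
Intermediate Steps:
768*R(5) + 923 = 768*2 + 923 = 1536 + 923 = 2459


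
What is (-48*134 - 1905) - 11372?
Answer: -19709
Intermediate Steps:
(-48*134 - 1905) - 11372 = (-6432 - 1905) - 11372 = -8337 - 11372 = -19709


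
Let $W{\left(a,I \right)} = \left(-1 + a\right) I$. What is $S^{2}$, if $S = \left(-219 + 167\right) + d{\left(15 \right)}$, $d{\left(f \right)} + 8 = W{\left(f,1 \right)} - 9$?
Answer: $3025$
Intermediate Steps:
$W{\left(a,I \right)} = I \left(-1 + a\right)$
$d{\left(f \right)} = -18 + f$ ($d{\left(f \right)} = -8 + \left(1 \left(-1 + f\right) - 9\right) = -8 + \left(\left(-1 + f\right) - 9\right) = -8 + \left(-10 + f\right) = -18 + f$)
$S = -55$ ($S = \left(-219 + 167\right) + \left(-18 + 15\right) = -52 - 3 = -55$)
$S^{2} = \left(-55\right)^{2} = 3025$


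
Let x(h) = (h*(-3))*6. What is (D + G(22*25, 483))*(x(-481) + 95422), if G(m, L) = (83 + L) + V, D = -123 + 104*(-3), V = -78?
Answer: 5516240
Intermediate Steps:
x(h) = -18*h (x(h) = -3*h*6 = -18*h)
D = -435 (D = -123 - 312 = -435)
G(m, L) = 5 + L (G(m, L) = (83 + L) - 78 = 5 + L)
(D + G(22*25, 483))*(x(-481) + 95422) = (-435 + (5 + 483))*(-18*(-481) + 95422) = (-435 + 488)*(8658 + 95422) = 53*104080 = 5516240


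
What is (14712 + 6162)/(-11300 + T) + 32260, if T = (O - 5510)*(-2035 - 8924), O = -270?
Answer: 1021540654037/31665860 ≈ 32260.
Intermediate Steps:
T = 63343020 (T = (-270 - 5510)*(-2035 - 8924) = -5780*(-10959) = 63343020)
(14712 + 6162)/(-11300 + T) + 32260 = (14712 + 6162)/(-11300 + 63343020) + 32260 = 20874/63331720 + 32260 = 20874*(1/63331720) + 32260 = 10437/31665860 + 32260 = 1021540654037/31665860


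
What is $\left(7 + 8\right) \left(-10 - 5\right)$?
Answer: $-225$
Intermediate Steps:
$\left(7 + 8\right) \left(-10 - 5\right) = 15 \left(-15\right) = -225$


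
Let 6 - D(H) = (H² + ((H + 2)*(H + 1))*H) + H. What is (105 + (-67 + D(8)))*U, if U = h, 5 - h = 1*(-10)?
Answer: -11220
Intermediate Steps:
h = 15 (h = 5 - (-10) = 5 - 1*(-10) = 5 + 10 = 15)
U = 15
D(H) = 6 - H - H² - H*(1 + H)*(2 + H) (D(H) = 6 - ((H² + ((H + 2)*(H + 1))*H) + H) = 6 - ((H² + ((2 + H)*(1 + H))*H) + H) = 6 - ((H² + ((1 + H)*(2 + H))*H) + H) = 6 - ((H² + H*(1 + H)*(2 + H)) + H) = 6 - (H + H² + H*(1 + H)*(2 + H)) = 6 + (-H - H² - H*(1 + H)*(2 + H)) = 6 - H - H² - H*(1 + H)*(2 + H))
(105 + (-67 + D(8)))*U = (105 + (-67 + (6 - 1*8³ - 4*8² - 3*8)))*15 = (105 + (-67 + (6 - 1*512 - 4*64 - 24)))*15 = (105 + (-67 + (6 - 512 - 256 - 24)))*15 = (105 + (-67 - 786))*15 = (105 - 853)*15 = -748*15 = -11220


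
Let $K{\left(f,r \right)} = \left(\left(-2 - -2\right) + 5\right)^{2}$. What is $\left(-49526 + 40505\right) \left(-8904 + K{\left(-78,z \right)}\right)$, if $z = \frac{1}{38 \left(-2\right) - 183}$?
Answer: $80097459$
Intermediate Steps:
$z = - \frac{1}{259}$ ($z = \frac{1}{-76 - 183} = \frac{1}{-259} = - \frac{1}{259} \approx -0.003861$)
$K{\left(f,r \right)} = 25$ ($K{\left(f,r \right)} = \left(\left(-2 + 2\right) + 5\right)^{2} = \left(0 + 5\right)^{2} = 5^{2} = 25$)
$\left(-49526 + 40505\right) \left(-8904 + K{\left(-78,z \right)}\right) = \left(-49526 + 40505\right) \left(-8904 + 25\right) = \left(-9021\right) \left(-8879\right) = 80097459$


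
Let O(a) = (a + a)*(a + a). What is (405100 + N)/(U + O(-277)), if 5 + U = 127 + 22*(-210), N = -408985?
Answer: -1295/100806 ≈ -0.012846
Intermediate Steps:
U = -4498 (U = -5 + (127 + 22*(-210)) = -5 + (127 - 4620) = -5 - 4493 = -4498)
O(a) = 4*a² (O(a) = (2*a)*(2*a) = 4*a²)
(405100 + N)/(U + O(-277)) = (405100 - 408985)/(-4498 + 4*(-277)²) = -3885/(-4498 + 4*76729) = -3885/(-4498 + 306916) = -3885/302418 = -3885*1/302418 = -1295/100806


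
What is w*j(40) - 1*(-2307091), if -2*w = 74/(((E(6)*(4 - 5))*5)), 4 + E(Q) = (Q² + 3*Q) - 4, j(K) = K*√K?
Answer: 2307091 + 296*√10/23 ≈ 2.3071e+6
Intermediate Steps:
j(K) = K^(3/2)
E(Q) = -8 + Q² + 3*Q (E(Q) = -4 + ((Q² + 3*Q) - 4) = -4 + (-4 + Q² + 3*Q) = -8 + Q² + 3*Q)
w = 37/230 (w = -37/(((-8 + 6² + 3*6)*(4 - 5))*5) = -37/(((-8 + 36 + 18)*(-1))*5) = -37/((46*(-1))*5) = -37/((-46*5)) = -37/(-230) = -37*(-1)/230 = -½*(-37/115) = 37/230 ≈ 0.16087)
w*j(40) - 1*(-2307091) = 37*40^(3/2)/230 - 1*(-2307091) = 37*(80*√10)/230 + 2307091 = 296*√10/23 + 2307091 = 2307091 + 296*√10/23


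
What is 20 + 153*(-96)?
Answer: -14668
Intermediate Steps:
20 + 153*(-96) = 20 - 14688 = -14668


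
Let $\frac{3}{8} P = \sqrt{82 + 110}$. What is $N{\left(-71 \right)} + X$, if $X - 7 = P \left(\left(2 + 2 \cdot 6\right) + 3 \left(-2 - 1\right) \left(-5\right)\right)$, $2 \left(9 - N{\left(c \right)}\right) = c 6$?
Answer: $229 + \frac{3776 \sqrt{3}}{3} \approx 2409.1$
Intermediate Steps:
$P = \frac{64 \sqrt{3}}{3}$ ($P = \frac{8 \sqrt{82 + 110}}{3} = \frac{8 \sqrt{192}}{3} = \frac{8 \cdot 8 \sqrt{3}}{3} = \frac{64 \sqrt{3}}{3} \approx 36.95$)
$N{\left(c \right)} = 9 - 3 c$ ($N{\left(c \right)} = 9 - \frac{c 6}{2} = 9 - \frac{6 c}{2} = 9 - 3 c$)
$X = 7 + \frac{3776 \sqrt{3}}{3}$ ($X = 7 + \frac{64 \sqrt{3}}{3} \left(\left(2 + 2 \cdot 6\right) + 3 \left(-2 - 1\right) \left(-5\right)\right) = 7 + \frac{64 \sqrt{3}}{3} \left(\left(2 + 12\right) + 3 \left(-3\right) \left(-5\right)\right) = 7 + \frac{64 \sqrt{3}}{3} \left(14 - -45\right) = 7 + \frac{64 \sqrt{3}}{3} \left(14 + 45\right) = 7 + \frac{64 \sqrt{3}}{3} \cdot 59 = 7 + \frac{3776 \sqrt{3}}{3} \approx 2187.1$)
$N{\left(-71 \right)} + X = \left(9 - -213\right) + \left(7 + \frac{3776 \sqrt{3}}{3}\right) = \left(9 + 213\right) + \left(7 + \frac{3776 \sqrt{3}}{3}\right) = 222 + \left(7 + \frac{3776 \sqrt{3}}{3}\right) = 229 + \frac{3776 \sqrt{3}}{3}$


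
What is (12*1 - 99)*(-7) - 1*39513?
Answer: -38904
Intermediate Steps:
(12*1 - 99)*(-7) - 1*39513 = (12 - 99)*(-7) - 39513 = -87*(-7) - 39513 = 609 - 39513 = -38904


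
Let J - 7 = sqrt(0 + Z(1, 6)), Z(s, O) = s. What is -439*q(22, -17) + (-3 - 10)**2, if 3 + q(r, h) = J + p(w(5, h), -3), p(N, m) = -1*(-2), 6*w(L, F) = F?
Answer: -2904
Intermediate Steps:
w(L, F) = F/6
p(N, m) = 2
J = 8 (J = 7 + sqrt(0 + 1) = 7 + sqrt(1) = 7 + 1 = 8)
q(r, h) = 7 (q(r, h) = -3 + (8 + 2) = -3 + 10 = 7)
-439*q(22, -17) + (-3 - 10)**2 = -439*7 + (-3 - 10)**2 = -3073 + (-13)**2 = -3073 + 169 = -2904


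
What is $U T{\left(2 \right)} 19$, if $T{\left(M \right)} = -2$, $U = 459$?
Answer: $-17442$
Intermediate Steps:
$U T{\left(2 \right)} 19 = 459 \left(\left(-2\right) 19\right) = 459 \left(-38\right) = -17442$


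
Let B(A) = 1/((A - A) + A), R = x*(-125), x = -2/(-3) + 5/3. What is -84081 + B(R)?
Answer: -73570878/875 ≈ -84081.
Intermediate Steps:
x = 7/3 (x = -2*(-⅓) + 5*(⅓) = ⅔ + 5/3 = 7/3 ≈ 2.3333)
R = -875/3 (R = (7/3)*(-125) = -875/3 ≈ -291.67)
B(A) = 1/A (B(A) = 1/(0 + A) = 1/A)
-84081 + B(R) = -84081 + 1/(-875/3) = -84081 - 3/875 = -73570878/875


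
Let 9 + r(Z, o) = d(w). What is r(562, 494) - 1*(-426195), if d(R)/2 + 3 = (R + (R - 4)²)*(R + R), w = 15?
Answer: 434340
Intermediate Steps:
d(R) = -6 + 4*R*(R + (-4 + R)²) (d(R) = -6 + 2*((R + (R - 4)²)*(R + R)) = -6 + 2*((R + (-4 + R)²)*(2*R)) = -6 + 2*(2*R*(R + (-4 + R)²)) = -6 + 4*R*(R + (-4 + R)²))
r(Z, o) = 8145 (r(Z, o) = -9 + (-6 - 28*15² + 4*15³ + 64*15) = -9 + (-6 - 28*225 + 4*3375 + 960) = -9 + (-6 - 6300 + 13500 + 960) = -9 + 8154 = 8145)
r(562, 494) - 1*(-426195) = 8145 - 1*(-426195) = 8145 + 426195 = 434340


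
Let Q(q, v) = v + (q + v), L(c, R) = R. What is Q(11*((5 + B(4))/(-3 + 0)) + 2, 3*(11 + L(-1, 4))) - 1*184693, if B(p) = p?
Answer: -184634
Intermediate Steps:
Q(q, v) = q + 2*v
Q(11*((5 + B(4))/(-3 + 0)) + 2, 3*(11 + L(-1, 4))) - 1*184693 = ((11*((5 + 4)/(-3 + 0)) + 2) + 2*(3*(11 + 4))) - 1*184693 = ((11*(9/(-3)) + 2) + 2*(3*15)) - 184693 = ((11*(9*(-1/3)) + 2) + 2*45) - 184693 = ((11*(-3) + 2) + 90) - 184693 = ((-33 + 2) + 90) - 184693 = (-31 + 90) - 184693 = 59 - 184693 = -184634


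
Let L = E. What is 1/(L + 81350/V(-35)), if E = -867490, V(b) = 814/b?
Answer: -407/354492055 ≈ -1.1481e-6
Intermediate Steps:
L = -867490
1/(L + 81350/V(-35)) = 1/(-867490 + 81350/((814/(-35)))) = 1/(-867490 + 81350/((814*(-1/35)))) = 1/(-867490 + 81350/(-814/35)) = 1/(-867490 + 81350*(-35/814)) = 1/(-867490 - 1423625/407) = 1/(-354492055/407) = -407/354492055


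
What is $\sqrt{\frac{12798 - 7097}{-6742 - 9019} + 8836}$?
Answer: $\frac{\sqrt{2194853139695}}{15761} \approx 93.998$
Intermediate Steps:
$\sqrt{\frac{12798 - 7097}{-6742 - 9019} + 8836} = \sqrt{\frac{5701}{-15761} + 8836} = \sqrt{5701 \left(- \frac{1}{15761}\right) + 8836} = \sqrt{- \frac{5701}{15761} + 8836} = \sqrt{\frac{139258495}{15761}} = \frac{\sqrt{2194853139695}}{15761}$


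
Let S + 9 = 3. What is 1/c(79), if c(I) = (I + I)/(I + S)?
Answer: 73/158 ≈ 0.46203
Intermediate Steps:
S = -6 (S = -9 + 3 = -6)
c(I) = 2*I/(-6 + I) (c(I) = (I + I)/(I - 6) = (2*I)/(-6 + I) = 2*I/(-6 + I))
1/c(79) = 1/(2*79/(-6 + 79)) = 1/(2*79/73) = 1/(2*79*(1/73)) = 1/(158/73) = 73/158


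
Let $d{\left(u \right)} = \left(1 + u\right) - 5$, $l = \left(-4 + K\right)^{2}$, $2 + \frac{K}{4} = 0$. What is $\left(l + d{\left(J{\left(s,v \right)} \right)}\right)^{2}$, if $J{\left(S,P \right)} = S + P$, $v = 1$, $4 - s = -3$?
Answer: $21904$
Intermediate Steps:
$K = -8$ ($K = -8 + 4 \cdot 0 = -8 + 0 = -8$)
$s = 7$ ($s = 4 - -3 = 4 + 3 = 7$)
$J{\left(S,P \right)} = P + S$
$l = 144$ ($l = \left(-4 - 8\right)^{2} = \left(-12\right)^{2} = 144$)
$d{\left(u \right)} = -4 + u$
$\left(l + d{\left(J{\left(s,v \right)} \right)}\right)^{2} = \left(144 + \left(-4 + \left(1 + 7\right)\right)\right)^{2} = \left(144 + \left(-4 + 8\right)\right)^{2} = \left(144 + 4\right)^{2} = 148^{2} = 21904$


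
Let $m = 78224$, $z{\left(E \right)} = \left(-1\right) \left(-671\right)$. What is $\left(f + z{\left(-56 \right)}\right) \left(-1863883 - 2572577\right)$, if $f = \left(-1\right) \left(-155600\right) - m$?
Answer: $-346252393620$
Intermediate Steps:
$z{\left(E \right)} = 671$
$f = 77376$ ($f = \left(-1\right) \left(-155600\right) - 78224 = 155600 - 78224 = 77376$)
$\left(f + z{\left(-56 \right)}\right) \left(-1863883 - 2572577\right) = \left(77376 + 671\right) \left(-1863883 - 2572577\right) = 78047 \left(-4436460\right) = -346252393620$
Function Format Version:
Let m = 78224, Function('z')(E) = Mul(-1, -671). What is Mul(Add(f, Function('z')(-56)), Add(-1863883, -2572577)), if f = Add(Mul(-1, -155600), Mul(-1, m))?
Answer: -346252393620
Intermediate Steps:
Function('z')(E) = 671
f = 77376 (f = Add(Mul(-1, -155600), Mul(-1, 78224)) = Add(155600, -78224) = 77376)
Mul(Add(f, Function('z')(-56)), Add(-1863883, -2572577)) = Mul(Add(77376, 671), Add(-1863883, -2572577)) = Mul(78047, -4436460) = -346252393620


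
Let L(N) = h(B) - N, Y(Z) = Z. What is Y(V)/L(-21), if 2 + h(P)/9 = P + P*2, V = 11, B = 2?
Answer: 11/57 ≈ 0.19298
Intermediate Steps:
h(P) = -18 + 27*P (h(P) = -18 + 9*(P + P*2) = -18 + 9*(P + 2*P) = -18 + 9*(3*P) = -18 + 27*P)
L(N) = 36 - N (L(N) = (-18 + 27*2) - N = (-18 + 54) - N = 36 - N)
Y(V)/L(-21) = 11/(36 - 1*(-21)) = 11/(36 + 21) = 11/57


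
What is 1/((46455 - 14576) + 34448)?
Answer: 1/66327 ≈ 1.5077e-5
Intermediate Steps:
1/((46455 - 14576) + 34448) = 1/(31879 + 34448) = 1/66327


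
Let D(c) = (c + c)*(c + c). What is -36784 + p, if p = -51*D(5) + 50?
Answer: -41834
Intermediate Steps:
D(c) = 4*c² (D(c) = (2*c)*(2*c) = 4*c²)
p = -5050 (p = -204*5² + 50 = -204*25 + 50 = -51*100 + 50 = -5100 + 50 = -5050)
-36784 + p = -36784 - 5050 = -41834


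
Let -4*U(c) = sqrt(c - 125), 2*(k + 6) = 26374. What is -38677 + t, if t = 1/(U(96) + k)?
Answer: -107515105857889/2779820205 + 4*I*sqrt(29)/2779820205 ≈ -38677.0 + 7.7489e-9*I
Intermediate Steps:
k = 13181 (k = -6 + (1/2)*26374 = -6 + 13187 = 13181)
U(c) = -sqrt(-125 + c)/4 (U(c) = -sqrt(c - 125)/4 = -sqrt(-125 + c)/4)
t = 1/(13181 - I*sqrt(29)/4) (t = 1/(-sqrt(-125 + 96)/4 + 13181) = 1/(-I*sqrt(29)/4 + 13181) = 1/(13181 - I*sqrt(29)/4) ≈ 7.5867e-5 + 7.7e-9*I)
-38677 + t = -38677 + (210896/2779820205 + 4*I*sqrt(29)/2779820205) = -107515105857889/2779820205 + 4*I*sqrt(29)/2779820205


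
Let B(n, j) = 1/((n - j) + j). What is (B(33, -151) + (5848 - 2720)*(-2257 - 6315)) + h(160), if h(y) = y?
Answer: -884830847/33 ≈ -2.6813e+7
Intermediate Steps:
B(n, j) = 1/n
(B(33, -151) + (5848 - 2720)*(-2257 - 6315)) + h(160) = (1/33 + (5848 - 2720)*(-2257 - 6315)) + 160 = (1/33 + 3128*(-8572)) + 160 = (1/33 - 26813216) + 160 = -884836127/33 + 160 = -884830847/33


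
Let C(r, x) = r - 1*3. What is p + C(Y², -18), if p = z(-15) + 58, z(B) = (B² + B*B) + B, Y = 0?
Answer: 490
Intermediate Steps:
z(B) = B + 2*B² (z(B) = (B² + B²) + B = 2*B² + B = B + 2*B²)
C(r, x) = -3 + r (C(r, x) = r - 3 = -3 + r)
p = 493 (p = -15*(1 + 2*(-15)) + 58 = -15*(1 - 30) + 58 = -15*(-29) + 58 = 435 + 58 = 493)
p + C(Y², -18) = 493 + (-3 + 0²) = 493 + (-3 + 0) = 493 - 3 = 490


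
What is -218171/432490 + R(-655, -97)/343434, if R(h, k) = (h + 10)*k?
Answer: -3989050197/12377647555 ≈ -0.32228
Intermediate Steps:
R(h, k) = k*(10 + h) (R(h, k) = (10 + h)*k = k*(10 + h))
-218171/432490 + R(-655, -97)/343434 = -218171/432490 - 97*(10 - 655)/343434 = -218171*1/432490 - 97*(-645)*(1/343434) = -218171/432490 + 62565*(1/343434) = -218171/432490 + 20855/114478 = -3989050197/12377647555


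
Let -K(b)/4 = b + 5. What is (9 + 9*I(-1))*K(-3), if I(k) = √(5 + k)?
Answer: -216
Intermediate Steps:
K(b) = -20 - 4*b (K(b) = -4*(b + 5) = -4*(5 + b) = -20 - 4*b)
(9 + 9*I(-1))*K(-3) = (9 + 9*√(5 - 1))*(-20 - 4*(-3)) = (9 + 9*√4)*(-20 + 12) = (9 + 9*2)*(-8) = (9 + 18)*(-8) = 27*(-8) = -216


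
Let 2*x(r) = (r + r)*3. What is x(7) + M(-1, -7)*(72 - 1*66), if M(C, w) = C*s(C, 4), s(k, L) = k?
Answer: 27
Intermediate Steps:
x(r) = 3*r (x(r) = ((r + r)*3)/2 = ((2*r)*3)/2 = (6*r)/2 = 3*r)
M(C, w) = C² (M(C, w) = C*C = C²)
x(7) + M(-1, -7)*(72 - 1*66) = 3*7 + (-1)²*(72 - 1*66) = 21 + 1*(72 - 66) = 21 + 1*6 = 21 + 6 = 27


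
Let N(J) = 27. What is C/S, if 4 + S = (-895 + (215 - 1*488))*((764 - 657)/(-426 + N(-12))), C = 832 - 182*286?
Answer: -1021839/6169 ≈ -165.64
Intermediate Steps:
C = -51220 (C = 832 - 52052 = -51220)
S = 123380/399 (S = -4 + (-895 + (215 - 1*488))*((764 - 657)/(-426 + 27)) = -4 + (-895 + (215 - 488))*(107/(-399)) = -4 + (-895 - 273)*(107*(-1/399)) = -4 - 1168*(-107/399) = -4 + 124976/399 = 123380/399 ≈ 309.22)
C/S = -51220/123380/399 = -51220*399/123380 = -1021839/6169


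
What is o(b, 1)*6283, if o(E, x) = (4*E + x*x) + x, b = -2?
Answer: -37698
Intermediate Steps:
o(E, x) = x + x**2 + 4*E (o(E, x) = (4*E + x**2) + x = (x**2 + 4*E) + x = x + x**2 + 4*E)
o(b, 1)*6283 = (1 + 1**2 + 4*(-2))*6283 = (1 + 1 - 8)*6283 = -6*6283 = -37698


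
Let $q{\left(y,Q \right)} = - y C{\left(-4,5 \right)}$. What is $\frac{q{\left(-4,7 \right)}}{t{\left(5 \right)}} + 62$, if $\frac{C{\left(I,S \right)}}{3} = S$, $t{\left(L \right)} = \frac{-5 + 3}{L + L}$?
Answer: $-238$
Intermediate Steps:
$t{\left(L \right)} = - \frac{1}{L}$ ($t{\left(L \right)} = - \frac{2}{2 L} = - 2 \frac{1}{2 L} = - \frac{1}{L}$)
$C{\left(I,S \right)} = 3 S$
$q{\left(y,Q \right)} = - 15 y$ ($q{\left(y,Q \right)} = - y 3 \cdot 5 = - y 15 = - 15 y$)
$\frac{q{\left(-4,7 \right)}}{t{\left(5 \right)}} + 62 = \frac{\left(-15\right) \left(-4\right)}{\left(-1\right) \frac{1}{5}} + 62 = \frac{1}{\left(-1\right) \frac{1}{5}} \cdot 60 + 62 = \frac{1}{- \frac{1}{5}} \cdot 60 + 62 = \left(-5\right) 60 + 62 = -300 + 62 = -238$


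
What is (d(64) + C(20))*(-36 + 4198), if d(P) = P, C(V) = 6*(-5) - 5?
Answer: 120698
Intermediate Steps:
C(V) = -35 (C(V) = -30 - 5 = -35)
(d(64) + C(20))*(-36 + 4198) = (64 - 35)*(-36 + 4198) = 29*4162 = 120698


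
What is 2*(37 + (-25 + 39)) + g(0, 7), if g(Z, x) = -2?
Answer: 100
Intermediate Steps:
2*(37 + (-25 + 39)) + g(0, 7) = 2*(37 + (-25 + 39)) - 2 = 2*(37 + 14) - 2 = 2*51 - 2 = 102 - 2 = 100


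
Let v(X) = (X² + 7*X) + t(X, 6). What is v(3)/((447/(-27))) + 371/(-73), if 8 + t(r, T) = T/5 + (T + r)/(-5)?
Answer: -346694/54385 ≈ -6.3748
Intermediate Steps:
t(r, T) = -8 - r/5 (t(r, T) = -8 + (T/5 + (T + r)/(-5)) = -8 + (T*(⅕) + (T + r)*(-⅕)) = -8 + (T/5 + (-T/5 - r/5)) = -8 - r/5)
v(X) = -8 + X² + 34*X/5 (v(X) = (X² + 7*X) + (-8 - X/5) = -8 + X² + 34*X/5)
v(3)/((447/(-27))) + 371/(-73) = (-8 + 3² + (34/5)*3)/((447/(-27))) + 371/(-73) = (-8 + 9 + 102/5)/((447*(-1/27))) + 371*(-1/73) = 107/(5*(-149/9)) - 371/73 = (107/5)*(-9/149) - 371/73 = -963/745 - 371/73 = -346694/54385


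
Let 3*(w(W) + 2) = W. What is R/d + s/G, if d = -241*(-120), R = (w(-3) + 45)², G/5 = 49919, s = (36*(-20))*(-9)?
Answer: 10461453/120304790 ≈ 0.086958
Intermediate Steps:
s = 6480 (s = -720*(-9) = 6480)
G = 249595 (G = 5*49919 = 249595)
w(W) = -2 + W/3
R = 1764 (R = ((-2 + (⅓)*(-3)) + 45)² = ((-2 - 1) + 45)² = (-3 + 45)² = 42² = 1764)
d = 28920
R/d + s/G = 1764/28920 + 6480/249595 = 1764*(1/28920) + 6480*(1/249595) = 147/2410 + 1296/49919 = 10461453/120304790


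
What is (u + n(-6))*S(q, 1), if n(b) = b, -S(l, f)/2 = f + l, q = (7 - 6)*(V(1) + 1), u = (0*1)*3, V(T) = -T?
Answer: 12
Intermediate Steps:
u = 0 (u = 0*3 = 0)
q = 0 (q = (7 - 6)*(-1*1 + 1) = 1*(-1 + 1) = 1*0 = 0)
S(l, f) = -2*f - 2*l (S(l, f) = -2*(f + l) = -2*f - 2*l)
(u + n(-6))*S(q, 1) = (0 - 6)*(-2*1 - 2*0) = -6*(-2 + 0) = -6*(-2) = 12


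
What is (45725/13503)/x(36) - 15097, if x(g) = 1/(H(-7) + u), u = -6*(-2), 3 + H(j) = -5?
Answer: -203671891/13503 ≈ -15083.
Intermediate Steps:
H(j) = -8 (H(j) = -3 - 5 = -8)
u = 12
x(g) = ¼ (x(g) = 1/(-8 + 12) = 1/4 = ¼)
(45725/13503)/x(36) - 15097 = (45725/13503)/(¼) - 15097 = (45725*(1/13503))*4 - 15097 = (45725/13503)*4 - 15097 = 182900/13503 - 15097 = -203671891/13503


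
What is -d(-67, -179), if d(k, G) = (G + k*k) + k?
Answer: -4243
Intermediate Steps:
d(k, G) = G + k + k² (d(k, G) = (G + k²) + k = G + k + k²)
-d(-67, -179) = -(-179 - 67 + (-67)²) = -(-179 - 67 + 4489) = -1*4243 = -4243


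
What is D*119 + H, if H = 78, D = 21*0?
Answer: 78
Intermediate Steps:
D = 0
D*119 + H = 0*119 + 78 = 0 + 78 = 78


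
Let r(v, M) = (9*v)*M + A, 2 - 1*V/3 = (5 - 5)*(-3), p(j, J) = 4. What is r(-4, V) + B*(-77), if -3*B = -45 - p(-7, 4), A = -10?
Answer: -4451/3 ≈ -1483.7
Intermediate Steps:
V = 6 (V = 6 - 3*(5 - 5)*(-3) = 6 - 0*(-3) = 6 - 3*0 = 6 + 0 = 6)
B = 49/3 (B = -(-45 - 1*4)/3 = -(-45 - 4)/3 = -⅓*(-49) = 49/3 ≈ 16.333)
r(v, M) = -10 + 9*M*v (r(v, M) = (9*v)*M - 10 = 9*M*v - 10 = -10 + 9*M*v)
r(-4, V) + B*(-77) = (-10 + 9*6*(-4)) + (49/3)*(-77) = (-10 - 216) - 3773/3 = -226 - 3773/3 = -4451/3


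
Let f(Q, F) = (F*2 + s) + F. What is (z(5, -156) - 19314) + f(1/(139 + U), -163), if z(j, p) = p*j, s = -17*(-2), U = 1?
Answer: -20549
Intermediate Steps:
s = 34
z(j, p) = j*p
f(Q, F) = 34 + 3*F (f(Q, F) = (F*2 + 34) + F = (2*F + 34) + F = (34 + 2*F) + F = 34 + 3*F)
(z(5, -156) - 19314) + f(1/(139 + U), -163) = (5*(-156) - 19314) + (34 + 3*(-163)) = (-780 - 19314) + (34 - 489) = -20094 - 455 = -20549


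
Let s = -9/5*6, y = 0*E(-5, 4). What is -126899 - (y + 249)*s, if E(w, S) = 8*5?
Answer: -621049/5 ≈ -1.2421e+5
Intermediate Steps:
E(w, S) = 40
y = 0 (y = 0*40 = 0)
s = -54/5 (s = -9*1/5*6 = -9/5*6 = -54/5 ≈ -10.800)
-126899 - (y + 249)*s = -126899 - (0 + 249)*(-54)/5 = -126899 - 249*(-54)/5 = -126899 - 1*(-13446/5) = -126899 + 13446/5 = -621049/5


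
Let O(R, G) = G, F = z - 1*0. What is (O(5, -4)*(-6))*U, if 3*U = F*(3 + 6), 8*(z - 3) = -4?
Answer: 180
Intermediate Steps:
z = 5/2 (z = 3 + (⅛)*(-4) = 3 - ½ = 5/2 ≈ 2.5000)
F = 5/2 (F = 5/2 - 1*0 = 5/2 + 0 = 5/2 ≈ 2.5000)
U = 15/2 (U = (5*(3 + 6)/2)/3 = ((5/2)*9)/3 = (⅓)*(45/2) = 15/2 ≈ 7.5000)
(O(5, -4)*(-6))*U = -4*(-6)*(15/2) = 24*(15/2) = 180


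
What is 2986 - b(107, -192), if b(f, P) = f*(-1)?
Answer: 3093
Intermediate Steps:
b(f, P) = -f
2986 - b(107, -192) = 2986 - (-1)*107 = 2986 - 1*(-107) = 2986 + 107 = 3093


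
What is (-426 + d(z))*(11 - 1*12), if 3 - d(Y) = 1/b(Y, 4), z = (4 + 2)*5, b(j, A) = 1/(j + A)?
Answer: 457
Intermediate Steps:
b(j, A) = 1/(A + j)
z = 30 (z = 6*5 = 30)
d(Y) = -1 - Y (d(Y) = 3 - 1/(1/(4 + Y)) = 3 - (4 + Y) = 3 + (-4 - Y) = -1 - Y)
(-426 + d(z))*(11 - 1*12) = (-426 + (-1 - 1*30))*(11 - 1*12) = (-426 + (-1 - 30))*(11 - 12) = (-426 - 31)*(-1) = -457*(-1) = 457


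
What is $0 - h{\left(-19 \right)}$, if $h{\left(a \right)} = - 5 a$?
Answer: $-95$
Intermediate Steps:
$0 - h{\left(-19 \right)} = 0 - \left(-5\right) \left(-19\right) = 0 - 95 = -95$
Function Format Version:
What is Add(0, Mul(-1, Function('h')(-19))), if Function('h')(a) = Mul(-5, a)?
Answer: -95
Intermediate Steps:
Add(0, Mul(-1, Function('h')(-19))) = Add(0, Mul(-1, Mul(-5, -19))) = Add(0, Mul(-1, 95)) = Add(0, -95) = -95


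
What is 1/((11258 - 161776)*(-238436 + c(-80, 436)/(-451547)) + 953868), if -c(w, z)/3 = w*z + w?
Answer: 451547/16205976077696492 ≈ 2.7863e-11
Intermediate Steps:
c(w, z) = -3*w - 3*w*z (c(w, z) = -3*(w*z + w) = -3*(w + w*z) = -3*w - 3*w*z)
1/((11258 - 161776)*(-238436 + c(-80, 436)/(-451547)) + 953868) = 1/((11258 - 161776)*(-238436 - 3*(-80)*(1 + 436)/(-451547)) + 953868) = 1/(-150518*(-238436 - 3*(-80)*437*(-1/451547)) + 953868) = 1/(-150518*(-238436 + 104880*(-1/451547)) + 953868) = 1/(-150518*(-238436 - 104880/451547) + 953868) = 1/(-150518*(-107665165372/451547) + 953868) = 1/(16205545361462696/451547 + 953868) = 1/(16205976077696492/451547) = 451547/16205976077696492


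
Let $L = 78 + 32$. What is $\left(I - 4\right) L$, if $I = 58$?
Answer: $5940$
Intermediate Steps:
$L = 110$
$\left(I - 4\right) L = \left(58 - 4\right) 110 = 54 \cdot 110 = 5940$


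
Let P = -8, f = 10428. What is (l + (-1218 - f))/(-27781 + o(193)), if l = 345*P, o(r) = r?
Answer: 2401/4598 ≈ 0.52218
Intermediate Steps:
l = -2760 (l = 345*(-8) = -2760)
(l + (-1218 - f))/(-27781 + o(193)) = (-2760 + (-1218 - 1*10428))/(-27781 + 193) = (-2760 + (-1218 - 10428))/(-27588) = (-2760 - 11646)*(-1/27588) = -14406*(-1/27588) = 2401/4598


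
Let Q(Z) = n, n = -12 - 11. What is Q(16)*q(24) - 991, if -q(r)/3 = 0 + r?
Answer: 665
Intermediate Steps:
q(r) = -3*r (q(r) = -3*(0 + r) = -3*r)
n = -23
Q(Z) = -23
Q(16)*q(24) - 991 = -(-69)*24 - 991 = -23*(-72) - 991 = 1656 - 991 = 665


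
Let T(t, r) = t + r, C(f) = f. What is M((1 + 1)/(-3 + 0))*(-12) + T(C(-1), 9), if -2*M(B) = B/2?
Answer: 6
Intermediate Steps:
T(t, r) = r + t
M(B) = -B/4 (M(B) = -B/(2*2) = -B/4)
M((1 + 1)/(-3 + 0))*(-12) + T(C(-1), 9) = -(1 + 1)/(4*(-3 + 0))*(-12) + (9 - 1) = -1/(2*(-3))*(-12) + 8 = -(-1)/(2*3)*(-12) + 8 = -¼*(-⅔)*(-12) + 8 = (⅙)*(-12) + 8 = -2 + 8 = 6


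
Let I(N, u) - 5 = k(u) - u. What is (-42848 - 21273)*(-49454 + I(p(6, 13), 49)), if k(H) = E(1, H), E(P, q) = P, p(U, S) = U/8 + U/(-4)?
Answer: 3173797137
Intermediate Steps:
p(U, S) = -U/8 (p(U, S) = U*(⅛) + U*(-¼) = U/8 - U/4 = -U/8)
k(H) = 1
I(N, u) = 6 - u (I(N, u) = 5 + (1 - u) = 6 - u)
(-42848 - 21273)*(-49454 + I(p(6, 13), 49)) = (-42848 - 21273)*(-49454 + (6 - 1*49)) = -64121*(-49454 + (6 - 49)) = -64121*(-49454 - 43) = -64121*(-49497) = 3173797137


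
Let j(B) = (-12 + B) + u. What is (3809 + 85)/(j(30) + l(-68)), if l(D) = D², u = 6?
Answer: 1947/2324 ≈ 0.83778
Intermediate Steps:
j(B) = -6 + B (j(B) = (-12 + B) + 6 = -6 + B)
(3809 + 85)/(j(30) + l(-68)) = (3809 + 85)/((-6 + 30) + (-68)²) = 3894/(24 + 4624) = 3894/4648 = 3894*(1/4648) = 1947/2324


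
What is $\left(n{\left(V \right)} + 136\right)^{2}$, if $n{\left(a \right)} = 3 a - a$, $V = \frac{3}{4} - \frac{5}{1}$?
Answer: $\frac{65025}{4} \approx 16256.0$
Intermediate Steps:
$V = - \frac{17}{4}$ ($V = 3 \cdot \frac{1}{4} - 5 = \frac{3}{4} - 5 = - \frac{17}{4} \approx -4.25$)
$n{\left(a \right)} = 2 a$
$\left(n{\left(V \right)} + 136\right)^{2} = \left(2 \left(- \frac{17}{4}\right) + 136\right)^{2} = \left(- \frac{17}{2} + 136\right)^{2} = \left(\frac{255}{2}\right)^{2} = \frac{65025}{4}$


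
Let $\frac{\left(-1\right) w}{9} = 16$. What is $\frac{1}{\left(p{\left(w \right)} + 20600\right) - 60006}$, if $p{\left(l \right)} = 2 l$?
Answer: $- \frac{1}{39694} \approx -2.5193 \cdot 10^{-5}$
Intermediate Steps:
$w = -144$ ($w = \left(-9\right) 16 = -144$)
$\frac{1}{\left(p{\left(w \right)} + 20600\right) - 60006} = \frac{1}{\left(2 \left(-144\right) + 20600\right) - 60006} = \frac{1}{\left(-288 + 20600\right) - 60006} = \frac{1}{20312 - 60006} = \frac{1}{-39694} = - \frac{1}{39694}$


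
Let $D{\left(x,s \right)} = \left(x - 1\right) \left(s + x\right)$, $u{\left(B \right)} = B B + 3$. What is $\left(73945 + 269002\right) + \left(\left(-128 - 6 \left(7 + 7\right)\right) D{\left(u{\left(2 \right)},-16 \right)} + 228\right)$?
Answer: $354623$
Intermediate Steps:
$u{\left(B \right)} = 3 + B^{2}$ ($u{\left(B \right)} = B^{2} + 3 = 3 + B^{2}$)
$D{\left(x,s \right)} = \left(-1 + x\right) \left(s + x\right)$
$\left(73945 + 269002\right) + \left(\left(-128 - 6 \left(7 + 7\right)\right) D{\left(u{\left(2 \right)},-16 \right)} + 228\right) = \left(73945 + 269002\right) + \left(\left(-128 - 6 \left(7 + 7\right)\right) \left(\left(3 + 2^{2}\right)^{2} - -16 - \left(3 + 2^{2}\right) - 16 \left(3 + 2^{2}\right)\right) + 228\right) = 342947 + \left(\left(-128 - 6 \cdot 14\right) \left(\left(3 + 4\right)^{2} + 16 - \left(3 + 4\right) - 16 \left(3 + 4\right)\right) + 228\right) = 342947 + \left(\left(-128 - 84\right) \left(7^{2} + 16 - 7 - 112\right) + 228\right) = 342947 + \left(\left(-128 - 84\right) \left(49 + 16 - 7 - 112\right) + 228\right) = 342947 + \left(\left(-212\right) \left(-54\right) + 228\right) = 342947 + \left(11448 + 228\right) = 342947 + 11676 = 354623$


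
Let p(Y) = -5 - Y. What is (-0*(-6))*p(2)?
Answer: 0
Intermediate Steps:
(-0*(-6))*p(2) = (-0*(-6))*(-5 - 1*2) = (-84*0)*(-5 - 2) = 0*(-7) = 0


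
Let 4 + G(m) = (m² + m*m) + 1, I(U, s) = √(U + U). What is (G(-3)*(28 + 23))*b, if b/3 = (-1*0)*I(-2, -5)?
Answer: 0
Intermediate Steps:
I(U, s) = √2*√U (I(U, s) = √(2*U) = √2*√U)
G(m) = -3 + 2*m² (G(m) = -4 + ((m² + m*m) + 1) = -4 + ((m² + m²) + 1) = -4 + (2*m² + 1) = -4 + (1 + 2*m²) = -3 + 2*m²)
b = 0 (b = 3*((-1*0)*(√2*√(-2))) = 3*(0*(√2*(I*√2))) = 3*(0*(2*I)) = 3*0 = 0)
(G(-3)*(28 + 23))*b = ((-3 + 2*(-3)²)*(28 + 23))*0 = ((-3 + 2*9)*51)*0 = ((-3 + 18)*51)*0 = (15*51)*0 = 765*0 = 0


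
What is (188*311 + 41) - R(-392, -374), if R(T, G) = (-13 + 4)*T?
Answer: 54981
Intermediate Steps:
R(T, G) = -9*T
(188*311 + 41) - R(-392, -374) = (188*311 + 41) - (-9)*(-392) = (58468 + 41) - 1*3528 = 58509 - 3528 = 54981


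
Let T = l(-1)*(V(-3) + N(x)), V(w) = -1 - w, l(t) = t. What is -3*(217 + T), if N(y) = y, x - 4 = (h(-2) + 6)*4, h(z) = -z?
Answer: -537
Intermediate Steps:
x = 36 (x = 4 + (-1*(-2) + 6)*4 = 4 + (2 + 6)*4 = 4 + 8*4 = 4 + 32 = 36)
T = -38 (T = -((-1 - 1*(-3)) + 36) = -((-1 + 3) + 36) = -(2 + 36) = -1*38 = -38)
-3*(217 + T) = -3*(217 - 38) = -3*179 = -537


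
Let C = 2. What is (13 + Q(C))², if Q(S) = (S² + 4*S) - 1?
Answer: 576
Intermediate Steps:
Q(S) = -1 + S² + 4*S
(13 + Q(C))² = (13 + (-1 + 2² + 4*2))² = (13 + (-1 + 4 + 8))² = (13 + 11)² = 24² = 576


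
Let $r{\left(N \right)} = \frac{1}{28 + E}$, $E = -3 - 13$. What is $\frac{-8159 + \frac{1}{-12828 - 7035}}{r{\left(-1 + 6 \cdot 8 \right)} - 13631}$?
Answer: $\frac{648248872}{1083003591} \approx 0.59857$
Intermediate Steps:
$E = -16$ ($E = -3 - 13 = -16$)
$r{\left(N \right)} = \frac{1}{12}$ ($r{\left(N \right)} = \frac{1}{28 - 16} = \frac{1}{12}$)
$\frac{-8159 + \frac{1}{-12828 - 7035}}{r{\left(-1 + 6 \cdot 8 \right)} - 13631} = \frac{-8159 + \frac{1}{-12828 - 7035}}{\frac{1}{12} - 13631} = \frac{-8159 + \frac{1}{-19863}}{- \frac{163571}{12}} = \left(-8159 - \frac{1}{19863}\right) \left(- \frac{12}{163571}\right) = \left(- \frac{162062218}{19863}\right) \left(- \frac{12}{163571}\right) = \frac{648248872}{1083003591}$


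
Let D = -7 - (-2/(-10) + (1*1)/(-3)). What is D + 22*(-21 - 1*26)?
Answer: -15613/15 ≈ -1040.9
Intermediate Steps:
D = -103/15 (D = -7 - (-2*(-⅒) + 1*(-⅓)) = -7 - (⅕ - ⅓) = -7 - 1*(-2/15) = -7 + 2/15 = -103/15 ≈ -6.8667)
D + 22*(-21 - 1*26) = -103/15 + 22*(-21 - 1*26) = -103/15 + 22*(-21 - 26) = -103/15 + 22*(-47) = -103/15 - 1034 = -15613/15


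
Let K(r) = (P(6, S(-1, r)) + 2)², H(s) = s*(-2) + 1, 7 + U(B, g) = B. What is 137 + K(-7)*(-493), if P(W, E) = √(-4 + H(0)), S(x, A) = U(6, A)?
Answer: -356 - 1972*I*√3 ≈ -356.0 - 3415.6*I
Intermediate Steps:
U(B, g) = -7 + B
S(x, A) = -1 (S(x, A) = -7 + 6 = -1)
H(s) = 1 - 2*s (H(s) = -2*s + 1 = 1 - 2*s)
P(W, E) = I*√3 (P(W, E) = √(-4 + (1 - 2*0)) = √(-4 + (1 + 0)) = √(-4 + 1) = √(-3) = I*√3)
K(r) = (2 + I*√3)² (K(r) = (I*√3 + 2)² = (2 + I*√3)²)
137 + K(-7)*(-493) = 137 + (2 + I*√3)²*(-493) = 137 - 493*(2 + I*√3)²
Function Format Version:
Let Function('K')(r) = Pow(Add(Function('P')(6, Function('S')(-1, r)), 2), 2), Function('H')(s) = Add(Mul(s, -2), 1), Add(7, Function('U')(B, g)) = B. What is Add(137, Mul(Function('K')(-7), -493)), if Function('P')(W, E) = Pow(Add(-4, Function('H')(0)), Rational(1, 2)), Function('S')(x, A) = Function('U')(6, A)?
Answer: Add(-356, Mul(-1972, I, Pow(3, Rational(1, 2)))) ≈ Add(-356.00, Mul(-3415.6, I))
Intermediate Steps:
Function('U')(B, g) = Add(-7, B)
Function('S')(x, A) = -1 (Function('S')(x, A) = Add(-7, 6) = -1)
Function('H')(s) = Add(1, Mul(-2, s)) (Function('H')(s) = Add(Mul(-2, s), 1) = Add(1, Mul(-2, s)))
Function('P')(W, E) = Mul(I, Pow(3, Rational(1, 2))) (Function('P')(W, E) = Pow(Add(-4, Add(1, Mul(-2, 0))), Rational(1, 2)) = Pow(Add(-4, Add(1, 0)), Rational(1, 2)) = Pow(Add(-4, 1), Rational(1, 2)) = Pow(-3, Rational(1, 2)) = Mul(I, Pow(3, Rational(1, 2))))
Function('K')(r) = Pow(Add(2, Mul(I, Pow(3, Rational(1, 2)))), 2) (Function('K')(r) = Pow(Add(Mul(I, Pow(3, Rational(1, 2))), 2), 2) = Pow(Add(2, Mul(I, Pow(3, Rational(1, 2)))), 2))
Add(137, Mul(Function('K')(-7), -493)) = Add(137, Mul(Pow(Add(2, Mul(I, Pow(3, Rational(1, 2)))), 2), -493)) = Add(137, Mul(-493, Pow(Add(2, Mul(I, Pow(3, Rational(1, 2)))), 2)))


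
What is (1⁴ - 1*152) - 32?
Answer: -183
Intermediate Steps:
(1⁴ - 1*152) - 32 = (1 - 152) - 32 = -151 - 32 = -183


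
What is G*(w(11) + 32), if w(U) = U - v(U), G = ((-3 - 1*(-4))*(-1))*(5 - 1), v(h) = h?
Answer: -128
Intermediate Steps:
G = -4 (G = ((-3 + 4)*(-1))*4 = (1*(-1))*4 = -1*4 = -4)
w(U) = 0 (w(U) = U - U = 0)
G*(w(11) + 32) = -4*(0 + 32) = -4*32 = -128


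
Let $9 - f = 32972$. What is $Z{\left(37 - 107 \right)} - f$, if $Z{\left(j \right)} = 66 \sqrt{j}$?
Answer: $32963 + 66 i \sqrt{70} \approx 32963.0 + 552.2 i$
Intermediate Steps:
$f = -32963$ ($f = 9 - 32972 = -32963$)
$Z{\left(37 - 107 \right)} - f = 66 \sqrt{37 - 107} - -32963 = 66 \sqrt{37 - 107} + 32963 = 66 \sqrt{-70} + 32963 = 66 i \sqrt{70} + 32963 = 32963 + 66 i \sqrt{70}$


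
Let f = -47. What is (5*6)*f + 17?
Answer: -1393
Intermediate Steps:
(5*6)*f + 17 = (5*6)*(-47) + 17 = 30*(-47) + 17 = -1410 + 17 = -1393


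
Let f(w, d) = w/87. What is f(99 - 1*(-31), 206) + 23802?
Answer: 2070904/87 ≈ 23804.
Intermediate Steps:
f(w, d) = w/87 (f(w, d) = w*(1/87) = w/87)
f(99 - 1*(-31), 206) + 23802 = (99 - 1*(-31))/87 + 23802 = (99 + 31)/87 + 23802 = (1/87)*130 + 23802 = 130/87 + 23802 = 2070904/87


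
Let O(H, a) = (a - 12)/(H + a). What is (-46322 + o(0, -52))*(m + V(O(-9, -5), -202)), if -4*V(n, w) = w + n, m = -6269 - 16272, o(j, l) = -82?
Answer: 14611285485/14 ≈ 1.0437e+9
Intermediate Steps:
m = -22541
O(H, a) = (-12 + a)/(H + a)
V(n, w) = -n/4 - w/4 (V(n, w) = -(w + n)/4 = -(n + w)/4 = -n/4 - w/4)
(-46322 + o(0, -52))*(m + V(O(-9, -5), -202)) = (-46322 - 82)*(-22541 + (-(-12 - 5)/(4*(-9 - 5)) - 1/4*(-202))) = -46404*(-22541 + (-(-17)/(4*(-14)) + 101/2)) = -46404*(-22541 + (-(-1)*(-17)/56 + 101/2)) = -46404*(-22541 + (-1/4*17/14 + 101/2)) = -46404*(-22541 + (-17/56 + 101/2)) = -46404*(-22541 + 2811/56) = -46404*(-1259485/56) = 14611285485/14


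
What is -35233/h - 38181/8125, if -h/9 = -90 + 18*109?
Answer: -27461951/10530000 ≈ -2.6080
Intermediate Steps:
h = -16848 (h = -9*(-90 + 18*109) = -9*(-90 + 1962) = -9*1872 = -16848)
-35233/h - 38181/8125 = -35233/(-16848) - 38181/8125 = -35233*(-1/16848) - 38181*1/8125 = 35233/16848 - 2937/625 = -27461951/10530000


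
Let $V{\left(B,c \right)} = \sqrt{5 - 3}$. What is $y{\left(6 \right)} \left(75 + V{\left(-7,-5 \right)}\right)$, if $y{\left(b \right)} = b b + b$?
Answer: $3150 + 42 \sqrt{2} \approx 3209.4$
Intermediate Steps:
$y{\left(b \right)} = b + b^{2}$ ($y{\left(b \right)} = b^{2} + b = b + b^{2}$)
$V{\left(B,c \right)} = \sqrt{2}$
$y{\left(6 \right)} \left(75 + V{\left(-7,-5 \right)}\right) = 6 \left(1 + 6\right) \left(75 + \sqrt{2}\right) = 6 \cdot 7 \left(75 + \sqrt{2}\right) = 42 \left(75 + \sqrt{2}\right) = 3150 + 42 \sqrt{2}$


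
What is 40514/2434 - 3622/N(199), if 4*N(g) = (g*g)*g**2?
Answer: 31767803862761/1908547107617 ≈ 16.645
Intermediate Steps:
N(g) = g**4/4 (N(g) = ((g*g)*g**2)/4 = (g**2*g**2)/4 = g**4/4)
40514/2434 - 3622/N(199) = 40514/2434 - 3622/((1/4)*199**4) = 40514*(1/2434) - 3622/((1/4)*1568239201) = 20257/1217 - 3622/1568239201/4 = 20257/1217 - 3622*4/1568239201 = 20257/1217 - 14488/1568239201 = 31767803862761/1908547107617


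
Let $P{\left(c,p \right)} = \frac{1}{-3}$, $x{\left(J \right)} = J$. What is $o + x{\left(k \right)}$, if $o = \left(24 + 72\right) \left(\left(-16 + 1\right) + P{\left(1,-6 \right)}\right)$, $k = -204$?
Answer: $-1676$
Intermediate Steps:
$P{\left(c,p \right)} = - \frac{1}{3}$
$o = -1472$ ($o = \left(24 + 72\right) \left(\left(-16 + 1\right) - \frac{1}{3}\right) = 96 \left(-15 - \frac{1}{3}\right) = 96 \left(- \frac{46}{3}\right) = -1472$)
$o + x{\left(k \right)} = -1472 - 204 = -1676$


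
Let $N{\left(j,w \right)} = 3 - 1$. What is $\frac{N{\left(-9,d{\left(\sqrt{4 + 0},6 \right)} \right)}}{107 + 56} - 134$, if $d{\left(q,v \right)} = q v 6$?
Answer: $- \frac{21840}{163} \approx -133.99$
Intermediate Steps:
$d{\left(q,v \right)} = 6 q v$
$N{\left(j,w \right)} = 2$
$\frac{N{\left(-9,d{\left(\sqrt{4 + 0},6 \right)} \right)}}{107 + 56} - 134 = \frac{2}{107 + 56} - 134 = \frac{2}{163} - 134 = - \frac{21840}{163}$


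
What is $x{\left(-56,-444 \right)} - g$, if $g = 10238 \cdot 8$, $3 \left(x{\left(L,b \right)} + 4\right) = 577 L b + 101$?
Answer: $\frac{14100905}{3} \approx 4.7003 \cdot 10^{6}$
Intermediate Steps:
$x{\left(L,b \right)} = \frac{89}{3} + \frac{577 L b}{3}$ ($x{\left(L,b \right)} = -4 + \frac{577 L b + 101}{3} = -4 + \frac{101 + 577 L b}{3} = -4 + \left(\frac{101}{3} + \frac{577 L b}{3}\right) = \frac{89}{3} + \frac{577 L b}{3}$)
$g = 81904$
$x{\left(-56,-444 \right)} - g = \left(\frac{89}{3} + \frac{577}{3} \left(-56\right) \left(-444\right)\right) - 81904 = \left(\frac{89}{3} + 4782176\right) - 81904 = \frac{14346617}{3} - 81904 = \frac{14100905}{3}$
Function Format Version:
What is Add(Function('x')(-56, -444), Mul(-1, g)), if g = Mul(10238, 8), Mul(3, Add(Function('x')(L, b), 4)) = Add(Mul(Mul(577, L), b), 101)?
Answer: Rational(14100905, 3) ≈ 4.7003e+6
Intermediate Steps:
Function('x')(L, b) = Add(Rational(89, 3), Mul(Rational(577, 3), L, b)) (Function('x')(L, b) = Add(-4, Mul(Rational(1, 3), Add(Mul(Mul(577, L), b), 101))) = Add(-4, Mul(Rational(1, 3), Add(Mul(577, L, b), 101))) = Add(-4, Mul(Rational(1, 3), Add(101, Mul(577, L, b)))) = Add(-4, Add(Rational(101, 3), Mul(Rational(577, 3), L, b))) = Add(Rational(89, 3), Mul(Rational(577, 3), L, b)))
g = 81904
Add(Function('x')(-56, -444), Mul(-1, g)) = Add(Add(Rational(89, 3), Mul(Rational(577, 3), -56, -444)), Mul(-1, 81904)) = Add(Add(Rational(89, 3), 4782176), -81904) = Add(Rational(14346617, 3), -81904) = Rational(14100905, 3)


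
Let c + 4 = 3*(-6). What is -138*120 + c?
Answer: -16582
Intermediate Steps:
c = -22 (c = -4 + 3*(-6) = -4 - 18 = -22)
-138*120 + c = -138*120 - 22 = -16560 - 22 = -16582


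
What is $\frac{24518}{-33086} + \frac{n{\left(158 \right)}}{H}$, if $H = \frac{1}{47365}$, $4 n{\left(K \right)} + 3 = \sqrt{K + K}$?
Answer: $- \frac{2350726621}{66172} + \frac{47365 \sqrt{79}}{2} \approx 1.7497 \cdot 10^{5}$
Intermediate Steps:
$n{\left(K \right)} = - \frac{3}{4} + \frac{\sqrt{2} \sqrt{K}}{4}$ ($n{\left(K \right)} = - \frac{3}{4} + \frac{\sqrt{K + K}}{4} = - \frac{3}{4} + \frac{\sqrt{2 K}}{4} = - \frac{3}{4} + \frac{\sqrt{2} \sqrt{K}}{4}$)
$H = \frac{1}{47365} \approx 2.1113 \cdot 10^{-5}$
$\frac{24518}{-33086} + \frac{n{\left(158 \right)}}{H} = \frac{24518}{-33086} + \left(- \frac{3}{4} + \frac{\sqrt{2} \sqrt{158}}{4}\right) \frac{1}{\frac{1}{47365}} = 24518 \left(- \frac{1}{33086}\right) + \left(- \frac{3}{4} + \frac{\sqrt{79}}{2}\right) 47365 = - \frac{12259}{16543} - \left(\frac{142095}{4} - \frac{47365 \sqrt{79}}{2}\right) = - \frac{2350726621}{66172} + \frac{47365 \sqrt{79}}{2}$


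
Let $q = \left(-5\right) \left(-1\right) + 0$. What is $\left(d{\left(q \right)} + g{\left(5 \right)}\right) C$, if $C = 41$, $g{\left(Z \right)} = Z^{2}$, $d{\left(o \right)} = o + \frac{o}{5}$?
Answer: $1271$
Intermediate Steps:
$q = 5$ ($q = 5 + 0 = 5$)
$d{\left(o \right)} = \frac{6 o}{5}$ ($d{\left(o \right)} = o + o \frac{1}{5} = o + \frac{o}{5} = \frac{6 o}{5}$)
$\left(d{\left(q \right)} + g{\left(5 \right)}\right) C = \left(\frac{6}{5} \cdot 5 + 5^{2}\right) 41 = \left(6 + 25\right) 41 = 31 \cdot 41 = 1271$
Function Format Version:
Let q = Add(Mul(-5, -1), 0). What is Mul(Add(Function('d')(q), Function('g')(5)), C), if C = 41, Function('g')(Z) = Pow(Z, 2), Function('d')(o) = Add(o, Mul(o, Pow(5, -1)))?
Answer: 1271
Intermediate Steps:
q = 5 (q = Add(5, 0) = 5)
Function('d')(o) = Mul(Rational(6, 5), o) (Function('d')(o) = Add(o, Mul(o, Rational(1, 5))) = Add(o, Mul(Rational(1, 5), o)) = Mul(Rational(6, 5), o))
Mul(Add(Function('d')(q), Function('g')(5)), C) = Mul(Add(Mul(Rational(6, 5), 5), Pow(5, 2)), 41) = Mul(Add(6, 25), 41) = Mul(31, 41) = 1271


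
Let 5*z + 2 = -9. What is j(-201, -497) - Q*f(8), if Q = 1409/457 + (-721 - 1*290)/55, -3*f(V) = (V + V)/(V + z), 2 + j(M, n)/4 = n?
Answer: -879101116/437349 ≈ -2010.1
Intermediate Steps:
z = -11/5 (z = -⅖ + (⅕)*(-9) = -⅖ - 9/5 = -11/5 ≈ -2.2000)
j(M, n) = -8 + 4*n
f(V) = -2*V/(3*(-11/5 + V)) (f(V) = -(V + V)/(3*(V - 11/5)) = -2*V/(3*(-11/5 + V)))
Q = -384532/25135 (Q = 1409*(1/457) + (-721 - 290)*(1/55) = 1409/457 - 1011*1/55 = 1409/457 - 1011/55 = -384532/25135 ≈ -15.299)
j(-201, -497) - Q*f(8) = (-8 + 4*(-497)) - (-384532)*(-10*8/(-33 + 15*8))/25135 = (-8 - 1988) - (-384532)*(-10*8/(-33 + 120))/25135 = -1996 - (-384532)*(-10*8/87)/25135 = -1996 - (-384532)*(-10*8*1/87)/25135 = -1996 - (-384532)*(-80)/(25135*87) = -1996 - 1*6152512/437349 = -1996 - 6152512/437349 = -879101116/437349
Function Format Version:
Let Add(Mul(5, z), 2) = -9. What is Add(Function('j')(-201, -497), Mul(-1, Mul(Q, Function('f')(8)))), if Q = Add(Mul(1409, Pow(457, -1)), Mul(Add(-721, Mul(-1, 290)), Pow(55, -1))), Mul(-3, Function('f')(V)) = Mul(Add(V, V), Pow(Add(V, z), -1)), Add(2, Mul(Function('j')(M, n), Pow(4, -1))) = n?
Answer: Rational(-879101116, 437349) ≈ -2010.1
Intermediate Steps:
z = Rational(-11, 5) (z = Add(Rational(-2, 5), Mul(Rational(1, 5), -9)) = Add(Rational(-2, 5), Rational(-9, 5)) = Rational(-11, 5) ≈ -2.2000)
Function('j')(M, n) = Add(-8, Mul(4, n))
Function('f')(V) = Mul(Rational(-2, 3), V, Pow(Add(Rational(-11, 5), V), -1)) (Function('f')(V) = Mul(Rational(-1, 3), Mul(Add(V, V), Pow(Add(V, Rational(-11, 5)), -1))) = Mul(Rational(-1, 3), Mul(Mul(2, V), Pow(Add(Rational(-11, 5), V), -1))) = Mul(Rational(-1, 3), Mul(2, V, Pow(Add(Rational(-11, 5), V), -1))) = Mul(Rational(-2, 3), V, Pow(Add(Rational(-11, 5), V), -1)))
Q = Rational(-384532, 25135) (Q = Add(Mul(1409, Rational(1, 457)), Mul(Add(-721, -290), Rational(1, 55))) = Add(Rational(1409, 457), Mul(-1011, Rational(1, 55))) = Add(Rational(1409, 457), Rational(-1011, 55)) = Rational(-384532, 25135) ≈ -15.299)
Add(Function('j')(-201, -497), Mul(-1, Mul(Q, Function('f')(8)))) = Add(Add(-8, Mul(4, -497)), Mul(-1, Mul(Rational(-384532, 25135), Mul(-10, 8, Pow(Add(-33, Mul(15, 8)), -1))))) = Add(Add(-8, -1988), Mul(-1, Mul(Rational(-384532, 25135), Mul(-10, 8, Pow(Add(-33, 120), -1))))) = Add(-1996, Mul(-1, Mul(Rational(-384532, 25135), Mul(-10, 8, Pow(87, -1))))) = Add(-1996, Mul(-1, Mul(Rational(-384532, 25135), Mul(-10, 8, Rational(1, 87))))) = Add(-1996, Mul(-1, Mul(Rational(-384532, 25135), Rational(-80, 87)))) = Add(-1996, Mul(-1, Rational(6152512, 437349))) = Add(-1996, Rational(-6152512, 437349)) = Rational(-879101116, 437349)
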